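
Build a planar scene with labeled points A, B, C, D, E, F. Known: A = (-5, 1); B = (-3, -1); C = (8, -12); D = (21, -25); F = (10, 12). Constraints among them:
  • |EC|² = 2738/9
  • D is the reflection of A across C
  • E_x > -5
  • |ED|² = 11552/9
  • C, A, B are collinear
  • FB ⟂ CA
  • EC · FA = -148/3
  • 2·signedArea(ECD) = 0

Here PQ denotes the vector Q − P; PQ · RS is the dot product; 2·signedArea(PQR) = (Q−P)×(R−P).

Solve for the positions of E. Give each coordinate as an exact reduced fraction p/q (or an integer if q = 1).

1. E_x = -13/3  [2·signedArea(ECD) = 0 ∩ EC · FA = -148/3]
2. E_y = 1/3  [2·signedArea(ECD) = 0 ∩ EC · FA = -148/3]
   → E = (-13/3, 1/3)

E = (-13/3, 1/3)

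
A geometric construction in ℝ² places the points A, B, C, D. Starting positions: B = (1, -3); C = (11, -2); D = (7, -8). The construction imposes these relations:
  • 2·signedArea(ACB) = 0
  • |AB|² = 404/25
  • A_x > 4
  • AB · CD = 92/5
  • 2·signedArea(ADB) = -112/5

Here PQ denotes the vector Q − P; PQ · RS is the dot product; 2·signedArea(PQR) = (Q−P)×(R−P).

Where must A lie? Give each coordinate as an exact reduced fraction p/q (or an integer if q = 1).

A = (5, -13/5)

1. A_x = 5  [2·signedArea(ACB) = 0 ∩ 2·signedArea(ADB) = -112/5]
2. A_y = -13/5  [2·signedArea(ACB) = 0 ∩ 2·signedArea(ADB) = -112/5]
   → A = (5, -13/5)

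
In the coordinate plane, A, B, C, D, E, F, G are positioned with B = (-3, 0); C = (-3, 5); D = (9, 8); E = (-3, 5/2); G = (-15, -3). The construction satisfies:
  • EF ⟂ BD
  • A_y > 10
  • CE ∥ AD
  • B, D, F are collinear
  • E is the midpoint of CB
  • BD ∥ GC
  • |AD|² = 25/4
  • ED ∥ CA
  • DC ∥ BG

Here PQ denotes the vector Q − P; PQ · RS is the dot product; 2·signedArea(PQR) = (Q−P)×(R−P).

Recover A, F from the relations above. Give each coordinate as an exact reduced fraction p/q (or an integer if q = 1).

1. A_x = 9  [CE ∥ AD ∩ ED ∥ CA]
2. A_y = 21/2  [CE ∥ AD ∩ ED ∥ CA]
   → A = (9, 21/2)
3. F_x = -24/13  [B, D, F are collinear ∩ EF ⟂ BD]
4. F_y = 10/13  [B, D, F are collinear ∩ EF ⟂ BD]
   → F = (-24/13, 10/13)

A = (9, 21/2)
F = (-24/13, 10/13)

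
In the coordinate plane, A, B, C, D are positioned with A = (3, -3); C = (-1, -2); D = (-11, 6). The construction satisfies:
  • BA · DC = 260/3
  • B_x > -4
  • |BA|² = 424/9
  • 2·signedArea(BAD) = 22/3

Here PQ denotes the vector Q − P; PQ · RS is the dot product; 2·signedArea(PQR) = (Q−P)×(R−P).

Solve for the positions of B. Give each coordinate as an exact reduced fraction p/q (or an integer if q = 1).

1. B_x = -3  [2·signedArea(BAD) = 22/3 ∩ BA · DC = 260/3]
2. B_y = 1/3  [2·signedArea(BAD) = 22/3 ∩ BA · DC = 260/3]
   → B = (-3, 1/3)

B = (-3, 1/3)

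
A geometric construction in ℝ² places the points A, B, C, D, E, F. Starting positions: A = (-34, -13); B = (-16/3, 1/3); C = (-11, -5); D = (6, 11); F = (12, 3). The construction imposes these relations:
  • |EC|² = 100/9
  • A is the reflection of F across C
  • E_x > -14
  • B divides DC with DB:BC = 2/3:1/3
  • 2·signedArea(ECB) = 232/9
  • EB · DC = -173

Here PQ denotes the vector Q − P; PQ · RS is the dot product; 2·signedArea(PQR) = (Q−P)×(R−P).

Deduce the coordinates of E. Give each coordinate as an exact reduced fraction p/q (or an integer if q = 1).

E = (-13, -7/3)

1. E_x = -13  [EB · DC = -173 ∩ 2·signedArea(ECB) = 232/9]
2. E_y = -7/3  [EB · DC = -173 ∩ 2·signedArea(ECB) = 232/9]
   → E = (-13, -7/3)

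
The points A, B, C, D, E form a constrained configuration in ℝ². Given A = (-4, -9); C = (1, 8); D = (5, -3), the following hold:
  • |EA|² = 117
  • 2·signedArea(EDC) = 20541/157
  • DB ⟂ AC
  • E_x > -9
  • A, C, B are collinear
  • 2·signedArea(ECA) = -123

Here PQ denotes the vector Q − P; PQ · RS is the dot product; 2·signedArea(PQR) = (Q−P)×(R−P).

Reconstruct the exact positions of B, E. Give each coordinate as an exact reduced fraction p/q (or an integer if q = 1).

B = (-521/314, -327/314)
E = (-1306/157, 144/157)

1. B_x = -521/314  [A, C, B are collinear ∩ DB ⟂ AC]
2. B_y = -327/314  [A, C, B are collinear ∩ DB ⟂ AC]
   → B = (-521/314, -327/314)
3. E_x = -1306/157  [2·signedArea(ECA) = -123 ∩ 2·signedArea(EDC) = 20541/157]
4. E_y = 144/157  [2·signedArea(ECA) = -123 ∩ 2·signedArea(EDC) = 20541/157]
   → E = (-1306/157, 144/157)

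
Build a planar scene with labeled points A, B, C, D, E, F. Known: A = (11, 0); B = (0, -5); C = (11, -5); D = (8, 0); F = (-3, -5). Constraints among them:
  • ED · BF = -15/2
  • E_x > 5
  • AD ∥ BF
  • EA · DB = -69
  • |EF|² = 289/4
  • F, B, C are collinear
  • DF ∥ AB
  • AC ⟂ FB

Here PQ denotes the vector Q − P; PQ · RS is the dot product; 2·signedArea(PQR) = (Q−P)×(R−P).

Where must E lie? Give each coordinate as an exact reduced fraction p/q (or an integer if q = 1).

1. E_x = 11/2  [ED · BF = -15/2 ∩ EA · DB = -69]
2. E_y = -5  [ED · BF = -15/2 ∩ EA · DB = -69]
   → E = (11/2, -5)

E = (11/2, -5)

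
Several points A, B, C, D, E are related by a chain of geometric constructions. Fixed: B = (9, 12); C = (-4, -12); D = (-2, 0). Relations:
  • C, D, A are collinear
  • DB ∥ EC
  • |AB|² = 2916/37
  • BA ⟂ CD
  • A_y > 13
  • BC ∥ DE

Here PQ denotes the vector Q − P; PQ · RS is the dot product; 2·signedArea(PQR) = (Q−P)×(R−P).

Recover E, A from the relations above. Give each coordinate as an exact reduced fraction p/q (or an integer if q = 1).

1. E_x = -15  [DB ∥ EC ∩ BC ∥ DE]
2. E_y = -24  [DB ∥ EC ∩ BC ∥ DE]
   → E = (-15, -24)
3. A_x = 9/37  [C, D, A are collinear ∩ BA ⟂ CD]
4. A_y = 498/37  [C, D, A are collinear ∩ BA ⟂ CD]
   → A = (9/37, 498/37)

A = (9/37, 498/37)
E = (-15, -24)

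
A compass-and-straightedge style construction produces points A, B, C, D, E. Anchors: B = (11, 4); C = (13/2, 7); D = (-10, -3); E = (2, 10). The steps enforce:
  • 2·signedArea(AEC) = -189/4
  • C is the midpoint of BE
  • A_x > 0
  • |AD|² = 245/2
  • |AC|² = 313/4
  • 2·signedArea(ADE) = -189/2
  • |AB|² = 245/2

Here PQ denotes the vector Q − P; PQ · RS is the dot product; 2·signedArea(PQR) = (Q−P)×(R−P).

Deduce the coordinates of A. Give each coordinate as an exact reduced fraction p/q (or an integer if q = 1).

A = (1/2, 1/2)

1. A_x = 1/2  [2·signedArea(AEC) = -189/4 ∩ 2·signedArea(ADE) = -189/2]
2. A_y = 1/2  [2·signedArea(AEC) = -189/4 ∩ 2·signedArea(ADE) = -189/2]
   → A = (1/2, 1/2)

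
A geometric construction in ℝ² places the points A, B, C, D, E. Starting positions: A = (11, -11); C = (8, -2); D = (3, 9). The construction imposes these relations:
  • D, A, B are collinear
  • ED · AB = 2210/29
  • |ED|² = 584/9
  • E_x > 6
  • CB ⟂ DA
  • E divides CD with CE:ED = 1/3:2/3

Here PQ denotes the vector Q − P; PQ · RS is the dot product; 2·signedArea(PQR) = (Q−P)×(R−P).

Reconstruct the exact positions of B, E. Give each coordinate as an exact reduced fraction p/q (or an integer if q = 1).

B = (217/29, -64/29)
E = (19/3, 5/3)

1. B_x = 217/29  [D, A, B are collinear ∩ CB ⟂ DA]
2. B_y = -64/29  [D, A, B are collinear ∩ CB ⟂ DA]
   → B = (217/29, -64/29)
3. E_x = 19/3  [E divides CD with CE:ED = 1/3:2/3]
4. E_y = 5/3  [E divides CD with CE:ED = 1/3:2/3]
   → E = (19/3, 5/3)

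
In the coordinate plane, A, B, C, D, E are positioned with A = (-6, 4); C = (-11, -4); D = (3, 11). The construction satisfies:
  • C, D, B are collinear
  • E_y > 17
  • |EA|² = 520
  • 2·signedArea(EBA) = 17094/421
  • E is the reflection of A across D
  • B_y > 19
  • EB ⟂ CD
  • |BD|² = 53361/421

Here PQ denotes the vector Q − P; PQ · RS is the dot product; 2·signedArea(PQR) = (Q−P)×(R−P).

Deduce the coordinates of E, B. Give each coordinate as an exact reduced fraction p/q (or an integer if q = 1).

B = (4497/421, 8096/421)
E = (12, 18)

1. E_x = 12  [E is the reflection of A across D]
2. E_y = 18  [E is the reflection of A across D]
   → E = (12, 18)
3. B_x = 4497/421  [C, D, B are collinear ∩ EB ⟂ CD]
4. B_y = 8096/421  [C, D, B are collinear ∩ EB ⟂ CD]
   → B = (4497/421, 8096/421)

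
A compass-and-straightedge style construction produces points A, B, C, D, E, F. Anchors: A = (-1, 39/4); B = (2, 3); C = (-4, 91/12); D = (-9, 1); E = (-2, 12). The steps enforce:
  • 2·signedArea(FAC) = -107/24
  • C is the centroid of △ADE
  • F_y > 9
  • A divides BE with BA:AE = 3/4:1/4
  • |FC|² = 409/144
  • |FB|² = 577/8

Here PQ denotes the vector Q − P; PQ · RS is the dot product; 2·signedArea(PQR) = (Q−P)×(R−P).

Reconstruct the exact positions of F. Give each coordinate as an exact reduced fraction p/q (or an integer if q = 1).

F = (-15/4, 37/4)

1. F_x = -15/4  [line 13/6·x + -3·y + 287/8 = 0 ∩ |FC|² = 409/144]
2. F_y = 37/4  [line 13/6·x + -3·y + 287/8 = 0 ∩ |FC|² = 409/144]
   → F = (-15/4, 37/4)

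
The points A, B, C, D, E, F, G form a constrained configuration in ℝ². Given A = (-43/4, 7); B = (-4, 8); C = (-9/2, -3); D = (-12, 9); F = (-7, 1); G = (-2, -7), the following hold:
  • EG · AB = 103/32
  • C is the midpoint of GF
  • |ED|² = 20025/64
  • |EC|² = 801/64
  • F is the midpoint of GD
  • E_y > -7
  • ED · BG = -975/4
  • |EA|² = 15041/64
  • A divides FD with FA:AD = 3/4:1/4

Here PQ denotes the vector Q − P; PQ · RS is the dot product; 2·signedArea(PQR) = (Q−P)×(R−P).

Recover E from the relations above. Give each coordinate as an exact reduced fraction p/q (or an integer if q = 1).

E = (-21/8, -6)

1. E_x = -21/8  [ED · BG = -975/4 ∩ EG · AB = 103/32]
2. E_y = -6  [ED · BG = -975/4 ∩ EG · AB = 103/32]
   → E = (-21/8, -6)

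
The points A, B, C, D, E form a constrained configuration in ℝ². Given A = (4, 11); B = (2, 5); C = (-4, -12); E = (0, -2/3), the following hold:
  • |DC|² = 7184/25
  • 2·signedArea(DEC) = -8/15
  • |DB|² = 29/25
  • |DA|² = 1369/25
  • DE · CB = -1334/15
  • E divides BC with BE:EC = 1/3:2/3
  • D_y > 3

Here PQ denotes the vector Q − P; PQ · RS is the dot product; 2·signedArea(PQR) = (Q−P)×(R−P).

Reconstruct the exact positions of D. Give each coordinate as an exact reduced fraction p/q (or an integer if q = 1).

D = (8/5, 4)

1. D_x = 8/5  [DE · CB = -1334/15 ∩ 2·signedArea(DEC) = -8/15]
2. D_y = 4  [DE · CB = -1334/15 ∩ 2·signedArea(DEC) = -8/15]
   → D = (8/5, 4)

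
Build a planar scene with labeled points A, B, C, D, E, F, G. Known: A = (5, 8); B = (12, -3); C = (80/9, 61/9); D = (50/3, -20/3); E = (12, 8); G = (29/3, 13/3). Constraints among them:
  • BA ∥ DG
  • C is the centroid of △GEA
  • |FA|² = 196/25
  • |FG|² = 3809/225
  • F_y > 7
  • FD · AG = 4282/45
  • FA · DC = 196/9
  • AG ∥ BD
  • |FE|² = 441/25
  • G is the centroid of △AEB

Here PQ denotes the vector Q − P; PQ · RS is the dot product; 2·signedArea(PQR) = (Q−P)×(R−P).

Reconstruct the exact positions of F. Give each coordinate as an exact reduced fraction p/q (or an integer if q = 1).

1. F_x = 39/5  [FA · DC = 196/9 ∩ FD · AG = 4282/45]
2. F_y = 8  [FA · DC = 196/9 ∩ FD · AG = 4282/45]
   → F = (39/5, 8)

F = (39/5, 8)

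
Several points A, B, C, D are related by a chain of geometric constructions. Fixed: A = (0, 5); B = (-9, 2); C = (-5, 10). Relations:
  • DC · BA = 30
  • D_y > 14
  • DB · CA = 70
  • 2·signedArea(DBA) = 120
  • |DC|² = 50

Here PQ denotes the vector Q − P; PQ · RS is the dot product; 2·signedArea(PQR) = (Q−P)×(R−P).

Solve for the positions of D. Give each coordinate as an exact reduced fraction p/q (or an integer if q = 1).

D = (-10, 15)

1. D_x = -10  [DC · BA = 30 ∩ DB · CA = 70]
2. D_y = 15  [DC · BA = 30 ∩ DB · CA = 70]
   → D = (-10, 15)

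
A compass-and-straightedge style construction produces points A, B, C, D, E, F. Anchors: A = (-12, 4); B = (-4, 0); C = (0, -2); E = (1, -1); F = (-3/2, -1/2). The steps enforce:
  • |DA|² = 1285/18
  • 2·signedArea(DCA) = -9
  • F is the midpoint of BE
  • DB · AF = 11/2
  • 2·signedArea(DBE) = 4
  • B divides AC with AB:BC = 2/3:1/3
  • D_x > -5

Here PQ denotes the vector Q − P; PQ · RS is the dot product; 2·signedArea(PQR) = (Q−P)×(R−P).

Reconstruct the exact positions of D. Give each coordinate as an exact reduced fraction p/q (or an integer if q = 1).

1. D_x = -25/6  [DB · AF = 11/2 ∩ 2·signedArea(DBE) = 4]
2. D_y = 5/6  [DB · AF = 11/2 ∩ 2·signedArea(DBE) = 4]
   → D = (-25/6, 5/6)

D = (-25/6, 5/6)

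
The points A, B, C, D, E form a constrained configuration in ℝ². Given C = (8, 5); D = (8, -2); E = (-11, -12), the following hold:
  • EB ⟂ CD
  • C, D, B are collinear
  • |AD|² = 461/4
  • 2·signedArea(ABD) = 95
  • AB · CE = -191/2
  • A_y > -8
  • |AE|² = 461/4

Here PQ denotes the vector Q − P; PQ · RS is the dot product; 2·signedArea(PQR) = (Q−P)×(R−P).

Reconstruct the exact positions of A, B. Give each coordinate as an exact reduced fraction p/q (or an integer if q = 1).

1. B_x = 8  [C, D, B are collinear ∩ EB ⟂ CD]
2. B_y = -12  [C, D, B are collinear ∩ EB ⟂ CD]
   → B = (8, -12)
3. A_x = -3/2  [AB · CE = -191/2 ∩ 2·signedArea(ABD) = 95]
4. A_y = -7  [AB · CE = -191/2 ∩ 2·signedArea(ABD) = 95]
   → A = (-3/2, -7)

A = (-3/2, -7)
B = (8, -12)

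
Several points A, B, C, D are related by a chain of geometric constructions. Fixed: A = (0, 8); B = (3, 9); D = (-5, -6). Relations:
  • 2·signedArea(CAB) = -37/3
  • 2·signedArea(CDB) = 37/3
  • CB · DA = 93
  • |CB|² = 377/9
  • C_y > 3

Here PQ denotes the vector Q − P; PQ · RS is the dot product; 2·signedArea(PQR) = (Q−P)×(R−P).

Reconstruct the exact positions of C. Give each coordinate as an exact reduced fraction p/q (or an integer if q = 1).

1. C_x = -2/3  [2·signedArea(CDB) = 37/3 ∩ CB · DA = 93]
2. C_y = 11/3  [2·signedArea(CDB) = 37/3 ∩ CB · DA = 93]
   → C = (-2/3, 11/3)

C = (-2/3, 11/3)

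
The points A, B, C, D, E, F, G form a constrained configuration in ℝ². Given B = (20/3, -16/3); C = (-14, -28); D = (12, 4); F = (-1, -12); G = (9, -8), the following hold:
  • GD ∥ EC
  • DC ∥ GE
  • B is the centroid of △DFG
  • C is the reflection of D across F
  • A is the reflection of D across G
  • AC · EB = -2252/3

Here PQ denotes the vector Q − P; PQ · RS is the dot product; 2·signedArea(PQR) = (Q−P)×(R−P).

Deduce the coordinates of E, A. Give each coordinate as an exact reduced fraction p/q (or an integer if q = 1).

A = (6, -20)
E = (-17, -40)

1. E_x = -17  [GD ∥ EC ∩ DC ∥ GE]
2. E_y = -40  [GD ∥ EC ∩ DC ∥ GE]
   → E = (-17, -40)
3. A_x = 6  [A is the reflection of D across G]
4. A_y = -20  [A is the reflection of D across G]
   → A = (6, -20)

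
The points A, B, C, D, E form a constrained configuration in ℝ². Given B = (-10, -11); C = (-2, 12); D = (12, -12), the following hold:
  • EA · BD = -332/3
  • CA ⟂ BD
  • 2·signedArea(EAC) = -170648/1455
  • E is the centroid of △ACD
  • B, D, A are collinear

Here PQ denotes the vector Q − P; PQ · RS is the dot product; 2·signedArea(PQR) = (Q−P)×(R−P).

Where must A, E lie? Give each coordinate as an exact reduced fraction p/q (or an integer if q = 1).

1. A_x = -1484/485  [B, D, A are collinear ∩ CA ⟂ BD]
2. A_y = -5488/485  [B, D, A are collinear ∩ CA ⟂ BD]
   → A = (-1484/485, -5488/485)
3. E_x = 1122/485  [E is the centroid of △ACD]
4. E_y = -5488/1455  [E is the centroid of △ACD]
   → E = (1122/485, -5488/1455)

A = (-1484/485, -5488/485)
E = (1122/485, -5488/1455)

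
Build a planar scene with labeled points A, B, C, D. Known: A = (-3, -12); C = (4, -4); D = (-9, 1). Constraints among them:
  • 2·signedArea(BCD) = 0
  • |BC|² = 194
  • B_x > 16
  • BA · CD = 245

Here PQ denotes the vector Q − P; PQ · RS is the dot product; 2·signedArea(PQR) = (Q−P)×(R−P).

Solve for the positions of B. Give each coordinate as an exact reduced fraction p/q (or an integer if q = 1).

B = (17, -9)

1. B_x = 17  [2·signedArea(BCD) = 0 ∩ BA · CD = 245]
2. B_y = -9  [2·signedArea(BCD) = 0 ∩ BA · CD = 245]
   → B = (17, -9)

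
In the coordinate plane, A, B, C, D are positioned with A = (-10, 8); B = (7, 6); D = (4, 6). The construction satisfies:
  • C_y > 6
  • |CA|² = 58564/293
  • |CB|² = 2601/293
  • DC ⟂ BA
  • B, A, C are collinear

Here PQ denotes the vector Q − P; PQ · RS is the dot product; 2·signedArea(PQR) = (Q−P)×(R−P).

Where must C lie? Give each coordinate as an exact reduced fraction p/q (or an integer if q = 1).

C = (1184/293, 1860/293)

1. C_x = 1184/293  [B, A, C are collinear ∩ DC ⟂ BA]
2. C_y = 1860/293  [B, A, C are collinear ∩ DC ⟂ BA]
   → C = (1184/293, 1860/293)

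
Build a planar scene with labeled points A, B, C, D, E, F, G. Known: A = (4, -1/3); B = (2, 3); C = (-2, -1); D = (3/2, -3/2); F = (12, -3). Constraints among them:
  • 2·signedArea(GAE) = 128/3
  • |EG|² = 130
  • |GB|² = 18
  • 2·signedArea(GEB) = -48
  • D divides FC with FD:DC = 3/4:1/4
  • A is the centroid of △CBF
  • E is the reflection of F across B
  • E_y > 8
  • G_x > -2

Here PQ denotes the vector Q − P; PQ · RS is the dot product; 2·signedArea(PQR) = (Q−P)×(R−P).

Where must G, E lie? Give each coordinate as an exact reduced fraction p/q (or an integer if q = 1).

1. E_x = -8  [E is the reflection of F across B]
2. E_y = 9  [E is the reflection of F across B]
   → E = (-8, 9)
3. G_x = -1  [2·signedArea(GAE) = 128/3 ∩ 2·signedArea(GEB) = -48]
4. G_y = 0  [2·signedArea(GAE) = 128/3 ∩ 2·signedArea(GEB) = -48]
   → G = (-1, 0)

E = (-8, 9)
G = (-1, 0)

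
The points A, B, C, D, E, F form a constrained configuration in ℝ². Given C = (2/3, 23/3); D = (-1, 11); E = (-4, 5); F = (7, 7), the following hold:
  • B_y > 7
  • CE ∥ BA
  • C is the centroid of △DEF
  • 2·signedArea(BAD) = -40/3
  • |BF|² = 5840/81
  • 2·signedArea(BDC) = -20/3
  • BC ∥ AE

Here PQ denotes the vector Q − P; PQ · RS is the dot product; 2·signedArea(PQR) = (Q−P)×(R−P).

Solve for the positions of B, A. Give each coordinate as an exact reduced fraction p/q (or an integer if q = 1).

A = (-55/9, 47/9)
B = (-13/9, 71/9)

1. B_x = -13/9  [line 10/3·x + 5/3·y + -25/3 = 0 ∩ |BF|² = 5840/81]
2. B_y = 71/9  [line 10/3·x + 5/3·y + -25/3 = 0 ∩ |BF|² = 5840/81]
   → B = (-13/9, 71/9)
3. A_x = -55/9  [2·signedArea(BAD) = -40/3 ∩ BC ∥ AE]
4. A_y = 47/9  [2·signedArea(BAD) = -40/3 ∩ BC ∥ AE]
   → A = (-55/9, 47/9)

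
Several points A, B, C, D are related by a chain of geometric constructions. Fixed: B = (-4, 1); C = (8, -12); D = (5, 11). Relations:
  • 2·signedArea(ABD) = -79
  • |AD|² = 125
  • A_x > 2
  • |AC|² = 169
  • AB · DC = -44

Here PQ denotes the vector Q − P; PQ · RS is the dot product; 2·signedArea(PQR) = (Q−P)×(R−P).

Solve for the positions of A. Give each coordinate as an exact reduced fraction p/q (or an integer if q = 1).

1. A_x = 3  [AB · DC = -44 ∩ 2·signedArea(ABD) = -79]
2. A_y = 0  [AB · DC = -44 ∩ 2·signedArea(ABD) = -79]
   → A = (3, 0)

A = (3, 0)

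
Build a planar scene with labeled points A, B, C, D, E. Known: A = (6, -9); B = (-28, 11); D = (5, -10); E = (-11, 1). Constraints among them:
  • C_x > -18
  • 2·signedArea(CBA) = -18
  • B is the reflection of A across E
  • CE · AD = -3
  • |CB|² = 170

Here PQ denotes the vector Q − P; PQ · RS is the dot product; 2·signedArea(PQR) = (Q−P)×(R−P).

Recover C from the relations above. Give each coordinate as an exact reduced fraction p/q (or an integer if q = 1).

C = (-17, 4)

1. C_x = -17  [CE · AD = -3 ∩ 2·signedArea(CBA) = -18]
2. C_y = 4  [CE · AD = -3 ∩ 2·signedArea(CBA) = -18]
   → C = (-17, 4)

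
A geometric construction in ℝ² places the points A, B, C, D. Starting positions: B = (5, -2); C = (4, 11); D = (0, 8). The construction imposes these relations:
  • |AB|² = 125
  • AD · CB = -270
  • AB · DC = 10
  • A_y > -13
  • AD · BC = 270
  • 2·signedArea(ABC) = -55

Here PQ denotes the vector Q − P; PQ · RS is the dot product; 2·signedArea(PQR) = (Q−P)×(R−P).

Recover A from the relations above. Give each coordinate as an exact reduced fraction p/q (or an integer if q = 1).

A = (10, -12)

1. A_x = 10  [AD · BC = 270 ∩ AB · DC = 10]
2. A_y = -12  [AD · BC = 270 ∩ AB · DC = 10]
   → A = (10, -12)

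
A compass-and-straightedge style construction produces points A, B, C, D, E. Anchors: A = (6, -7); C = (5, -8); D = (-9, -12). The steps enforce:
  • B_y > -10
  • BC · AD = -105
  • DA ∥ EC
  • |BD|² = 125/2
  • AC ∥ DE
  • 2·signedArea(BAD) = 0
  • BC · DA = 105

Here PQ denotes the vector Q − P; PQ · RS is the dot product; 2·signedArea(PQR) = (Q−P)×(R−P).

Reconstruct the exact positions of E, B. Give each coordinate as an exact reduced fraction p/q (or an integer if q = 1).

B = (-3/2, -19/2)
E = (-10, -13)

1. E_x = -10  [DA ∥ EC ∩ AC ∥ DE]
2. E_y = -13  [DA ∥ EC ∩ AC ∥ DE]
   → E = (-10, -13)
3. B_x = -3/2  [2·signedArea(BAD) = 0 ∩ BC · DA = 105]
4. B_y = -19/2  [2·signedArea(BAD) = 0 ∩ BC · DA = 105]
   → B = (-3/2, -19/2)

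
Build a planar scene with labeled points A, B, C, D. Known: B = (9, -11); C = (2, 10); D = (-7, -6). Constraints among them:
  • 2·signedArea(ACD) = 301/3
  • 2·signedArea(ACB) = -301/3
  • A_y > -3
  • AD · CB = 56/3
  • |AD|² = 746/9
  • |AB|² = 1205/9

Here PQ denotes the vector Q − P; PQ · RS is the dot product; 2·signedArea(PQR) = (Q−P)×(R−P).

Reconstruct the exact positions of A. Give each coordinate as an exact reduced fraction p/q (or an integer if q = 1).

A = (4/3, -7/3)

1. A_x = 4/3  [2·signedArea(ACB) = -301/3 ∩ AD · CB = 56/3]
2. A_y = -7/3  [2·signedArea(ACB) = -301/3 ∩ AD · CB = 56/3]
   → A = (4/3, -7/3)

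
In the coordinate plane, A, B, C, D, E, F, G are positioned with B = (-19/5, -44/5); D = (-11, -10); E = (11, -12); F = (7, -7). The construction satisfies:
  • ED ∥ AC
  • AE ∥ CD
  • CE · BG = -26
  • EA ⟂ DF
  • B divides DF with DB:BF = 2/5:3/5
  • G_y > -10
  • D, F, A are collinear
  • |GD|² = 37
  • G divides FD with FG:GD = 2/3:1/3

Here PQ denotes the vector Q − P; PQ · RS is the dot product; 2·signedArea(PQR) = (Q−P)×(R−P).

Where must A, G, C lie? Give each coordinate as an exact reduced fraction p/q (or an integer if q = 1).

1. A_x = 373/37  [D, F, A are collinear ∩ EA ⟂ DF]
2. A_y = -240/37  [D, F, A are collinear ∩ EA ⟂ DF]
   → A = (373/37, -240/37)
3. G_x = -5  [G divides FD with FG:GD = 2/3:1/3]
4. G_y = -9  [G divides FD with FG:GD = 2/3:1/3]
   → G = (-5, -9)
5. C_x = -441/37  [AE ∥ CD ∩ ED ∥ AC]
6. C_y = -166/37  [AE ∥ CD ∩ ED ∥ AC]
   → C = (-441/37, -166/37)

A = (373/37, -240/37)
C = (-441/37, -166/37)
G = (-5, -9)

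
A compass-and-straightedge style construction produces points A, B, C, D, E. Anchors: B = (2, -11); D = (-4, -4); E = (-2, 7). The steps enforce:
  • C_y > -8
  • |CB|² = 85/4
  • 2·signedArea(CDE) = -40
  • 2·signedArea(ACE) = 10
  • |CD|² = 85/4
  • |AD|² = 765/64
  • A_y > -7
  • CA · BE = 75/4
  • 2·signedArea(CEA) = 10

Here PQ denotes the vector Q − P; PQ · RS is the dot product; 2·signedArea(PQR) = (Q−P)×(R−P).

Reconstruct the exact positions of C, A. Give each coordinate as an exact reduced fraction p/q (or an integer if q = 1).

1. C_x = -1  [line -11·x + 2·y + 4 = 0 ∩ |CB|² = 85/4]
2. C_y = -15/2  [line -11·x + 2·y + 4 = 0 ∩ |CB|² = 85/4]
   → C = (-1, -15/2)
3. A_x = -7/4  [2·signedArea(CEA) = 10 ∩ CA · BE = 75/4]
4. A_y = -53/8  [2·signedArea(CEA) = 10 ∩ CA · BE = 75/4]
   → A = (-7/4, -53/8)

A = (-7/4, -53/8)
C = (-1, -15/2)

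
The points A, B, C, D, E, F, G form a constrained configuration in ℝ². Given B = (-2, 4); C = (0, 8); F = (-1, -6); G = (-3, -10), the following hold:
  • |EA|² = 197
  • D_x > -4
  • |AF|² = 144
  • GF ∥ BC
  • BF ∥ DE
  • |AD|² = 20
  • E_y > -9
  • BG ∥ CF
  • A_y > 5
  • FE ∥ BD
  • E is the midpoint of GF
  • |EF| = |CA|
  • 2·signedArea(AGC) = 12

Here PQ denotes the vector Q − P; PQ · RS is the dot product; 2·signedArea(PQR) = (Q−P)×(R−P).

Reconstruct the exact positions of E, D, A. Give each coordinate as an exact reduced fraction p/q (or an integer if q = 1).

A = (-1, 6)
D = (-3, 2)
E = (-2, -8)

1. E_x = -2  [E is the midpoint of GF]
2. E_y = -8  [E is the midpoint of GF]
   → E = (-2, -8)
3. D_x = -3  [BF ∥ DE ∩ FE ∥ BD]
4. D_y = 2  [BF ∥ DE ∩ FE ∥ BD]
   → D = (-3, 2)
5. A_x = -1  [line -18·x + 3·y + -36 = 0 ∩ |AD|² = 20]
6. A_y = 6  [line -18·x + 3·y + -36 = 0 ∩ |AD|² = 20]
   → A = (-1, 6)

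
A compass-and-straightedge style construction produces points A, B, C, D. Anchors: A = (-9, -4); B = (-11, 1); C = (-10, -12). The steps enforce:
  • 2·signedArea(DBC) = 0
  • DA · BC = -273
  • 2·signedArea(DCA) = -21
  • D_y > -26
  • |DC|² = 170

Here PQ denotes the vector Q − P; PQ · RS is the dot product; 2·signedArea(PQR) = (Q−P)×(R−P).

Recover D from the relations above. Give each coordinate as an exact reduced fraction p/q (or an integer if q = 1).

1. D_x = -9  [2·signedArea(DBC) = 0 ∩ 2·signedArea(DCA) = -21]
2. D_y = -25  [2·signedArea(DBC) = 0 ∩ 2·signedArea(DCA) = -21]
   → D = (-9, -25)

D = (-9, -25)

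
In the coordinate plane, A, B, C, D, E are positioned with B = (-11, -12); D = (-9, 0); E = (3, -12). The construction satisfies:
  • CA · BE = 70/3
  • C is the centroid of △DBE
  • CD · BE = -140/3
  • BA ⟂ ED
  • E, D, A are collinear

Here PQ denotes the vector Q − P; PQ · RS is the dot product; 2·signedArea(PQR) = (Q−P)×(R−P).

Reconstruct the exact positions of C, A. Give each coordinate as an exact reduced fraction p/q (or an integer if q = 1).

1. C_x = -17/3  [C is the centroid of △DBE]
2. C_y = -8  [C is the centroid of △DBE]
   → C = (-17/3, -8)
3. A_x = -4  [E, D, A are collinear ∩ BA ⟂ ED]
4. A_y = -5  [E, D, A are collinear ∩ BA ⟂ ED]
   → A = (-4, -5)

A = (-4, -5)
C = (-17/3, -8)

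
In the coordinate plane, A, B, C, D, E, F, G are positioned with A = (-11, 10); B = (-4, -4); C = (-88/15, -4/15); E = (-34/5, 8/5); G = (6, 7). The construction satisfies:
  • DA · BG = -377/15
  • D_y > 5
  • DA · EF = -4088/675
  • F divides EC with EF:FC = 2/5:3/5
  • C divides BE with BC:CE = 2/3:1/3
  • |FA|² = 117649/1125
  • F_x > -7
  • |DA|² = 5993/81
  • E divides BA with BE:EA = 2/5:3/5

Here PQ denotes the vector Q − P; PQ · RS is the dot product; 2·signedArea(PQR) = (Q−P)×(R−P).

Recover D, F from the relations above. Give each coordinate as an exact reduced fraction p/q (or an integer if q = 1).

D = (-163/45, 251/45)
F = (-482/75, 64/75)

1. F_x = -482/75  [F divides EC with EF:FC = 2/5:3/5]
2. F_y = 64/75  [F divides EC with EF:FC = 2/5:3/5]
   → F = (-482/75, 64/75)
3. D_x = -163/45  [DA · EF = -4088/675 ∩ DA · BG = -377/15]
4. D_y = 251/45  [DA · EF = -4088/675 ∩ DA · BG = -377/15]
   → D = (-163/45, 251/45)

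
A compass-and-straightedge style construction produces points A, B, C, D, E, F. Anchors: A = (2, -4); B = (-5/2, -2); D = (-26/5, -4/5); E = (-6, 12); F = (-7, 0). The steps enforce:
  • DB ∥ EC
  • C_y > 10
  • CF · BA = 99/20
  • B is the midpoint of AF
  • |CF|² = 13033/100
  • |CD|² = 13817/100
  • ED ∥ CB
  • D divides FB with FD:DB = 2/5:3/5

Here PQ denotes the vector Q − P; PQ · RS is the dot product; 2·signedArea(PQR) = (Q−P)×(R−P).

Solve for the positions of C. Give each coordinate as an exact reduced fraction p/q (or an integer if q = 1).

1. C_x = -33/10  [ED ∥ CB ∩ DB ∥ EC]
2. C_y = 54/5  [ED ∥ CB ∩ DB ∥ EC]
   → C = (-33/10, 54/5)

C = (-33/10, 54/5)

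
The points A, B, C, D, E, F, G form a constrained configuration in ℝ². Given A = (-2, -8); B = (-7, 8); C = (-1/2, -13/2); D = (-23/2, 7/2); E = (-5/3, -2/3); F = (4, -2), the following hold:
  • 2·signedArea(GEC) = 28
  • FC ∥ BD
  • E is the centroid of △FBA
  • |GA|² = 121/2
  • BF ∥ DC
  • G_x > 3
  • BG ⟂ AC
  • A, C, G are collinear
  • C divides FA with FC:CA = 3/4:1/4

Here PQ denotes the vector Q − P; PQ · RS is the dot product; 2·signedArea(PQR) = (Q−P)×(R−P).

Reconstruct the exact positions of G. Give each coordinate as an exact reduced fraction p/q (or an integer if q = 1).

1. G_x = 7/2  [A, C, G are collinear ∩ BG ⟂ AC]
2. G_y = -5/2  [A, C, G are collinear ∩ BG ⟂ AC]
   → G = (7/2, -5/2)

G = (7/2, -5/2)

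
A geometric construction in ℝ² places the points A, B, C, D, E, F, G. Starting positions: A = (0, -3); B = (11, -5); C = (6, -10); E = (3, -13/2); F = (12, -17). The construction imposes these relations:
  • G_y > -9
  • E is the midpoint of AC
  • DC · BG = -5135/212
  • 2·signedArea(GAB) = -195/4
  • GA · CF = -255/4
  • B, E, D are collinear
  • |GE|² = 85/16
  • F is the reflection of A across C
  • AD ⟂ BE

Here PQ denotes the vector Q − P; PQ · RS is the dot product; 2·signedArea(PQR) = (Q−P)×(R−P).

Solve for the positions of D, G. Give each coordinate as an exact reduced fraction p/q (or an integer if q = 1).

1. D_x = 39/53  [B, E, D are collinear ∩ AD ⟂ BE]
2. D_y = -367/53  [B, E, D are collinear ∩ AD ⟂ BE]
   → D = (39/53, -367/53)
3. G_x = 9/2  [2·signedArea(GAB) = -195/4 ∩ GA · CF = -255/4]
4. G_y = -33/4  [2·signedArea(GAB) = -195/4 ∩ GA · CF = -255/4]
   → G = (9/2, -33/4)

D = (39/53, -367/53)
G = (9/2, -33/4)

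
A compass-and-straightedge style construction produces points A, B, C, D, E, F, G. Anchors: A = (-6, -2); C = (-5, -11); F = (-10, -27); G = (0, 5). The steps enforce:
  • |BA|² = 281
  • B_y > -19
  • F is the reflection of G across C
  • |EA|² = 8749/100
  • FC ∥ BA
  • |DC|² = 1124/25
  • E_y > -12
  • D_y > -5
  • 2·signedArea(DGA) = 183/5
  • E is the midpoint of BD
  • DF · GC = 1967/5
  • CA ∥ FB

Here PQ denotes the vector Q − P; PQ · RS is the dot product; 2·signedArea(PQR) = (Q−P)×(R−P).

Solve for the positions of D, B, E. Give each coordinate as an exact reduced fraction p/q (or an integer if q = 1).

B = (-11, -18)
D = (-3, -23/5)
E = (-7, -113/10)

1. D_x = -3  [DF · GC = 1967/5 ∩ 2·signedArea(DGA) = 183/5]
2. D_y = -23/5  [DF · GC = 1967/5 ∩ 2·signedArea(DGA) = 183/5]
   → D = (-3, -23/5)
3. B_x = -11  [FC ∥ BA ∩ CA ∥ FB]
4. B_y = -18  [FC ∥ BA ∩ CA ∥ FB]
   → B = (-11, -18)
5. E_x = -7  [E is the midpoint of BD]
6. E_y = -113/10  [E is the midpoint of BD]
   → E = (-7, -113/10)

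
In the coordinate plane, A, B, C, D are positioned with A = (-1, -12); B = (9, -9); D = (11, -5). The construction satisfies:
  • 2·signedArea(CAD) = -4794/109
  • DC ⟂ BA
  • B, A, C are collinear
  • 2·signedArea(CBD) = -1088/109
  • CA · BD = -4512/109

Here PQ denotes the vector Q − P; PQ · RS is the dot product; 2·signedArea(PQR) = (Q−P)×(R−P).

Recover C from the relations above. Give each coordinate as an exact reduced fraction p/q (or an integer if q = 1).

1. C_x = 1301/109  [B, A, C are collinear ∩ DC ⟂ BA]
2. C_y = -885/109  [B, A, C are collinear ∩ DC ⟂ BA]
   → C = (1301/109, -885/109)

C = (1301/109, -885/109)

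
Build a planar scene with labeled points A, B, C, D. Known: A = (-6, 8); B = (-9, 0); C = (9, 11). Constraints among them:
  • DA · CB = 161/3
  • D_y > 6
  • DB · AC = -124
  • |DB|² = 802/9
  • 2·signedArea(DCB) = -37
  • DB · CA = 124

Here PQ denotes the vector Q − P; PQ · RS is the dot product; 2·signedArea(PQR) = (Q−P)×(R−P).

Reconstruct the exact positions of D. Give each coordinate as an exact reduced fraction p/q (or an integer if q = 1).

D = (-2, 19/3)

1. D_x = -2  [DB · AC = -124 ∩ 2·signedArea(DCB) = -37]
2. D_y = 19/3  [DB · AC = -124 ∩ 2·signedArea(DCB) = -37]
   → D = (-2, 19/3)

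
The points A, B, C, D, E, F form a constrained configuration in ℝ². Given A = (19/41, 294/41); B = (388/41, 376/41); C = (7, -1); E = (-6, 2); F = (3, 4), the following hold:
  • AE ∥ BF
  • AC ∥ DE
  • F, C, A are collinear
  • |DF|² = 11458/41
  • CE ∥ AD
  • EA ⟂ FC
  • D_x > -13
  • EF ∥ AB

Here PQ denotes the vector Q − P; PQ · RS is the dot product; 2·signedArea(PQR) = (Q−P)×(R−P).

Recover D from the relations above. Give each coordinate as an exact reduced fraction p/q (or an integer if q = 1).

D = (-514/41, 417/41)

1. D_x = -514/41  [AC ∥ DE ∩ CE ∥ AD]
2. D_y = 417/41  [AC ∥ DE ∩ CE ∥ AD]
   → D = (-514/41, 417/41)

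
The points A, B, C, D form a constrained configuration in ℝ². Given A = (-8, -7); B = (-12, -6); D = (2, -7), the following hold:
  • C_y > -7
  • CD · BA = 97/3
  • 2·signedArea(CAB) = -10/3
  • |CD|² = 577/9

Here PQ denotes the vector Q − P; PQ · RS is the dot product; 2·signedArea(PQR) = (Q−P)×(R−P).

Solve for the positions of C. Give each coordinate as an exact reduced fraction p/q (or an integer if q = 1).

C = (-6, -20/3)

1. C_x = -6  [CD · BA = 97/3 ∩ 2·signedArea(CAB) = -10/3]
2. C_y = -20/3  [CD · BA = 97/3 ∩ 2·signedArea(CAB) = -10/3]
   → C = (-6, -20/3)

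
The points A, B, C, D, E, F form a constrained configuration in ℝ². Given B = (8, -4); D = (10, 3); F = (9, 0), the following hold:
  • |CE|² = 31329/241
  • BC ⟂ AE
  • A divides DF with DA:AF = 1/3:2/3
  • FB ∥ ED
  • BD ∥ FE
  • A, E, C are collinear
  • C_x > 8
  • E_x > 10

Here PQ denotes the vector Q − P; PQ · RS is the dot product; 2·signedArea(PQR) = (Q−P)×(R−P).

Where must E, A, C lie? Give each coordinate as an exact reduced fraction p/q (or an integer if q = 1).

A = (29/3, 2)
C = (1943/241, -968/241)
E = (11, 7)

1. E_x = 11  [FB ∥ ED ∩ BD ∥ FE]
2. E_y = 7  [FB ∥ ED ∩ BD ∥ FE]
   → E = (11, 7)
3. A_x = 29/3  [A divides DF with DA:AF = 1/3:2/3]
4. A_y = 2  [A divides DF with DA:AF = 1/3:2/3]
   → A = (29/3, 2)
5. C_x = 1943/241  [A, E, C are collinear ∩ BC ⟂ AE]
6. C_y = -968/241  [A, E, C are collinear ∩ BC ⟂ AE]
   → C = (1943/241, -968/241)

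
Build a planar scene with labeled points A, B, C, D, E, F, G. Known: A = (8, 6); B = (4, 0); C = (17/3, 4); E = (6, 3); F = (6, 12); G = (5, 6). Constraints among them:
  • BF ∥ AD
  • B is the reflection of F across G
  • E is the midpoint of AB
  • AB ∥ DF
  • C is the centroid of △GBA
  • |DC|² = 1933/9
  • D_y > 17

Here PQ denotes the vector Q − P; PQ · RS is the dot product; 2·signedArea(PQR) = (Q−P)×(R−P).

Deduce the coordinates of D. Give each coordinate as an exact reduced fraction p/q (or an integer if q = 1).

D = (10, 18)

1. D_x = 10  [AB ∥ DF ∩ BF ∥ AD]
2. D_y = 18  [AB ∥ DF ∩ BF ∥ AD]
   → D = (10, 18)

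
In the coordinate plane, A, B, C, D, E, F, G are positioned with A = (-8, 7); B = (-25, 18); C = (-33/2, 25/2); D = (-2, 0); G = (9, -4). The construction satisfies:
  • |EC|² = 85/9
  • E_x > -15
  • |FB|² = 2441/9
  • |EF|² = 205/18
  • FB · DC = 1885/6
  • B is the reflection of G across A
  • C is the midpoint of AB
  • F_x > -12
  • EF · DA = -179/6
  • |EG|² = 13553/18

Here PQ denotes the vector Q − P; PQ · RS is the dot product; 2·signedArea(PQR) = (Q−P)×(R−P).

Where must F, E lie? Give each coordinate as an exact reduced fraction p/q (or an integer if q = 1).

1. F_x = -35/3  [line 29/2·x + -25/2·y + 820/3 = 0 ∩ |FB|² = 2441/9]
2. F_y = 25/3  [line 29/2·x + -25/2·y + 820/3 = 0 ∩ |FB|² = 2441/9]
   → F = (-35/3, 25/3)
3. E_x = -29/2  [line 6·x + -7·y + 949/6 = 0 ∩ |EC|² = 85/9]
4. E_y = 61/6  [line 6·x + -7·y + 949/6 = 0 ∩ |EC|² = 85/9]
   → E = (-29/2, 61/6)

E = (-29/2, 61/6)
F = (-35/3, 25/3)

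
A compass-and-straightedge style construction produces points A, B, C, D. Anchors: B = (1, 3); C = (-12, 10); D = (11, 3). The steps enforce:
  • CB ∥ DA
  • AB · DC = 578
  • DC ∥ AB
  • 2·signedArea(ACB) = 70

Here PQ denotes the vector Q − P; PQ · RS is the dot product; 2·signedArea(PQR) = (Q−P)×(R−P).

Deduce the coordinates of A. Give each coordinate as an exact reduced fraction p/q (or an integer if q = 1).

1. A_x = 24  [DC ∥ AB ∩ CB ∥ DA]
2. A_y = -4  [DC ∥ AB ∩ CB ∥ DA]
   → A = (24, -4)

A = (24, -4)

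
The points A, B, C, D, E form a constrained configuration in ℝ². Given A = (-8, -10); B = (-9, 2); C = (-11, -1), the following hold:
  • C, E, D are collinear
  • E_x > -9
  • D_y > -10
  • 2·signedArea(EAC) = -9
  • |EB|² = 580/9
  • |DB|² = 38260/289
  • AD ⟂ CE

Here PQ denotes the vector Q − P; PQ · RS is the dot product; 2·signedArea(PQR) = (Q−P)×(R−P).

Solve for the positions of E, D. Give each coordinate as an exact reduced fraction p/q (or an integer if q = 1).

D = (-1907/289, -2674/289)
E = (-25/3, -6)

1. E_x = -25/3  [line -9·x + -3·y + -93 = 0 ∩ |EB|² = 580/9]
2. E_y = -6  [line -9·x + -3·y + -93 = 0 ∩ |EB|² = 580/9]
   → E = (-25/3, -6)
3. D_x = -1907/289  [C, E, D are collinear ∩ AD ⟂ CE]
4. D_y = -2674/289  [C, E, D are collinear ∩ AD ⟂ CE]
   → D = (-1907/289, -2674/289)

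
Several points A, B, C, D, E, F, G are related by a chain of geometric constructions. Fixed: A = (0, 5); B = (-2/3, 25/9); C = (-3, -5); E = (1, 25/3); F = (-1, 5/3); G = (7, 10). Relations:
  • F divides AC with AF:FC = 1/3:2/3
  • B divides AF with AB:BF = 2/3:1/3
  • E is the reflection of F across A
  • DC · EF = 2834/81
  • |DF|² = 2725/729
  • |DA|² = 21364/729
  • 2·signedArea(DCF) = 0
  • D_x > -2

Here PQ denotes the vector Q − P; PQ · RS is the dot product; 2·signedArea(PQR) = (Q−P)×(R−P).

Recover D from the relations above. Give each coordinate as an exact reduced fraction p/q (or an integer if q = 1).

D = (-14/9, -5/27)

1. D_x = -14/9  [2·signedArea(DCF) = 0 ∩ DC · EF = 2834/81]
2. D_y = -5/27  [2·signedArea(DCF) = 0 ∩ DC · EF = 2834/81]
   → D = (-14/9, -5/27)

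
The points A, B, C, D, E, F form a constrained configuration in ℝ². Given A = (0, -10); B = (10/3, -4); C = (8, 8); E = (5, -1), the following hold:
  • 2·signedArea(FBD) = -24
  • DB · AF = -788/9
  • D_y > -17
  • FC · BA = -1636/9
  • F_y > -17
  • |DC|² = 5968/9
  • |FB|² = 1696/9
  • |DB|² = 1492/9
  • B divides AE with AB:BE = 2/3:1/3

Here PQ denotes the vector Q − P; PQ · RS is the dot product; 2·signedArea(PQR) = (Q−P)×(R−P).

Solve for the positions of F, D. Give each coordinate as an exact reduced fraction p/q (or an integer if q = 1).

1. F_x = -10/3  [line 10/3·x + 6·y + 964/9 = 0 ∩ |FB|² = 1696/9]
2. F_y = -16  [line 10/3·x + 6·y + 964/9 = 0 ∩ |FB|² = 1696/9]
   → F = (-10/3, -16)
3. D_x = -4/3  [DB · AF = -788/9 ∩ 2·signedArea(FBD) = -24]
4. D_y = -16  [DB · AF = -788/9 ∩ 2·signedArea(FBD) = -24]
   → D = (-4/3, -16)

D = (-4/3, -16)
F = (-10/3, -16)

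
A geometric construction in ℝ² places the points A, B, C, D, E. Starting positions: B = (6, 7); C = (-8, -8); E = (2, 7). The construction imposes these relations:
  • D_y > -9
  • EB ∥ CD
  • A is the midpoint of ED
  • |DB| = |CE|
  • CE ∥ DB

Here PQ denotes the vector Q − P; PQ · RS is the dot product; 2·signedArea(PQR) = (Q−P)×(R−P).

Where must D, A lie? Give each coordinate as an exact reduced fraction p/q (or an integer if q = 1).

A = (-1, -1/2)
D = (-4, -8)

1. D_x = -4  [CE ∥ DB ∩ EB ∥ CD]
2. D_y = -8  [CE ∥ DB ∩ EB ∥ CD]
   → D = (-4, -8)
3. A_x = -1  [A is the midpoint of ED]
4. A_y = -1/2  [A is the midpoint of ED]
   → A = (-1, -1/2)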